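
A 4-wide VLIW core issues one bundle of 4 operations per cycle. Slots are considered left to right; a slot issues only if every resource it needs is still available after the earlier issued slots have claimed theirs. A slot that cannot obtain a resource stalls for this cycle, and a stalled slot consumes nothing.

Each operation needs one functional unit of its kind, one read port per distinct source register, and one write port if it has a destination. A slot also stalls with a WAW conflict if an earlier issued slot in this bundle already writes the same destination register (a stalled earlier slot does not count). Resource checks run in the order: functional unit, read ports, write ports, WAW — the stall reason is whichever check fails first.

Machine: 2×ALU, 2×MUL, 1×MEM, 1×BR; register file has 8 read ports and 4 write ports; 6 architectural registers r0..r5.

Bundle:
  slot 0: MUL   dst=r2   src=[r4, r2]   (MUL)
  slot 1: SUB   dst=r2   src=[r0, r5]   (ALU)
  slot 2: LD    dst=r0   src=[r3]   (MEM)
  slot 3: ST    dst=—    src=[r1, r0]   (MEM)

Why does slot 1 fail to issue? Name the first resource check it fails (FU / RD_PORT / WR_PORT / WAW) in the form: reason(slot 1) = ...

reason(slot 1) = WAW

(0) want 1×MUL +2rd +1wr — yes → AL2|MU1|ME1|BR1|rd6|wr3
(1) want 1×ALU +2rd +1wr — WAW → AL2|MU1|ME1|BR1|rd6|wr3
(2) want 1×MEM +1rd +1wr — yes → AL2|MU1|ME0|BR1|rd5|wr2
(3) want 1×MEM +2rd +0wr — FU → AL2|MU1|ME0|BR1|rd5|wr2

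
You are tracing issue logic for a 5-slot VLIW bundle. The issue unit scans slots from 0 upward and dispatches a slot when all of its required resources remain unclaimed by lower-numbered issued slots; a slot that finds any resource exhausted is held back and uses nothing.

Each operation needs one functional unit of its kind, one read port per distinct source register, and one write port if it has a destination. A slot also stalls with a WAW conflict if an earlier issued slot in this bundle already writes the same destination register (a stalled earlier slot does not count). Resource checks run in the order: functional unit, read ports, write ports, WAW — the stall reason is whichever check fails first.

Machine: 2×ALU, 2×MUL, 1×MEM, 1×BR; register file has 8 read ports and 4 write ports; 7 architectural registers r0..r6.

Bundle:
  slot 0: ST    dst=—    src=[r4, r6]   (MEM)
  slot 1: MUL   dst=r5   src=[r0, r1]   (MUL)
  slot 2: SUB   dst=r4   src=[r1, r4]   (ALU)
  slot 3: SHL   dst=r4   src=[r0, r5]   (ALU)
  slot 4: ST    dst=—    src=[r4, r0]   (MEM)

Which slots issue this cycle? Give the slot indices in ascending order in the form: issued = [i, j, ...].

[0] MEM needs rd=2 wr=0: ok; after: ALU=2 MUL=2 MEM=0 BR=1, R=6, W=4
[1] MUL needs rd=2 wr=1: ok; after: ALU=2 MUL=1 MEM=0 BR=1, R=4, W=3
[2] ALU needs rd=2 wr=1: ok; after: ALU=1 MUL=1 MEM=0 BR=1, R=2, W=2
[3] ALU needs rd=2 wr=1: WAW; after: ALU=1 MUL=1 MEM=0 BR=1, R=2, W=2
[4] MEM needs rd=2 wr=0: FU; after: ALU=1 MUL=1 MEM=0 BR=1, R=2, W=2

issued = [0, 1, 2]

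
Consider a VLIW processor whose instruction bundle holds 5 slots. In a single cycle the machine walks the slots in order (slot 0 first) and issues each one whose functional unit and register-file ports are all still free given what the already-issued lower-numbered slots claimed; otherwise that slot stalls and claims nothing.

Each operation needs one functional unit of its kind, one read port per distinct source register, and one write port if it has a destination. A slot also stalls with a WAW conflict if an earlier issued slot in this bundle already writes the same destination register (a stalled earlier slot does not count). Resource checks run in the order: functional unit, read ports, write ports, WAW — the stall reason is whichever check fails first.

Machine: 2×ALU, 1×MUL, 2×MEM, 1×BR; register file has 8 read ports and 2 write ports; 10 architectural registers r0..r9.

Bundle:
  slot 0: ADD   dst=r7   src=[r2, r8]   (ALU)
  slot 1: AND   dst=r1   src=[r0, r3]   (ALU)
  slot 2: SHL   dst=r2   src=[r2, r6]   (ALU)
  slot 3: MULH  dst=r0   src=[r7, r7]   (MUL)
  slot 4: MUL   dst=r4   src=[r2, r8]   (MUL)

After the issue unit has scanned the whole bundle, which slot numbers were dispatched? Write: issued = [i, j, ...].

issued = [0, 1]

[0] ALU needs rd=2 wr=1: ok; after: ALU=1 MUL=1 MEM=2 BR=1, R=6, W=1
[1] ALU needs rd=2 wr=1: ok; after: ALU=0 MUL=1 MEM=2 BR=1, R=4, W=0
[2] ALU needs rd=2 wr=1: FU; after: ALU=0 MUL=1 MEM=2 BR=1, R=4, W=0
[3] MUL needs rd=1 wr=1: WR_PORT; after: ALU=0 MUL=1 MEM=2 BR=1, R=4, W=0
[4] MUL needs rd=2 wr=1: WR_PORT; after: ALU=0 MUL=1 MEM=2 BR=1, R=4, W=0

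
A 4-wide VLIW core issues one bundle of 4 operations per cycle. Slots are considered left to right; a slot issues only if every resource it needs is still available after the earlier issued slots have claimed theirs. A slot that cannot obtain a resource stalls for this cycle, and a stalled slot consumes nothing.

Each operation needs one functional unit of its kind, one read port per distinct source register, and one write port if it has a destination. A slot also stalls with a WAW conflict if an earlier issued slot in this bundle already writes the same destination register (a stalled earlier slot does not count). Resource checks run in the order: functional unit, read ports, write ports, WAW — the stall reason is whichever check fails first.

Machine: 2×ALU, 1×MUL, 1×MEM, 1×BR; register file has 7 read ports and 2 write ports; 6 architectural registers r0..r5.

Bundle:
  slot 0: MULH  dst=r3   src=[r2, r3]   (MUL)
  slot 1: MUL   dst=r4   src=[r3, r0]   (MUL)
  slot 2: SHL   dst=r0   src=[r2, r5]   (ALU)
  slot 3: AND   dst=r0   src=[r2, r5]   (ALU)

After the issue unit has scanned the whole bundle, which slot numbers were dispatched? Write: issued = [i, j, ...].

slot 0 (MUL): ISSUE — free A2,Mu0,Ld1,B1 rp5 wp1
slot 1 (MUL): stall FU — free A2,Mu0,Ld1,B1 rp5 wp1
slot 2 (ALU): ISSUE — free A1,Mu0,Ld1,B1 rp3 wp0
slot 3 (ALU): stall WR_PORT — free A1,Mu0,Ld1,B1 rp3 wp0

issued = [0, 2]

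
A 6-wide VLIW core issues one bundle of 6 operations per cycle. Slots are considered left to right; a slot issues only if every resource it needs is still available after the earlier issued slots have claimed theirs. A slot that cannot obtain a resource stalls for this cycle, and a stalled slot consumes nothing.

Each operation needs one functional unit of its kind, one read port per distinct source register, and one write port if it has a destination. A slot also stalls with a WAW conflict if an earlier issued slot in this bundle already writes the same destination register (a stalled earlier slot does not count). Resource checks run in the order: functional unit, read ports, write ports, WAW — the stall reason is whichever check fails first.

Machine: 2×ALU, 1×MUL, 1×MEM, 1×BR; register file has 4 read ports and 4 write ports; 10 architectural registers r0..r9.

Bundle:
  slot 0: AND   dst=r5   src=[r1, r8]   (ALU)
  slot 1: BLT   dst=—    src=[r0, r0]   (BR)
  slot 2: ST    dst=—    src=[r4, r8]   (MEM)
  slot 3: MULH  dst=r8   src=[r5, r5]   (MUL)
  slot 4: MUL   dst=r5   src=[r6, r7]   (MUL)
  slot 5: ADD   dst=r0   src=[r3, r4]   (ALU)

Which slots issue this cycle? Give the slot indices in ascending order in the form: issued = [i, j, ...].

[0] ALU needs rd=2 wr=1: ok; after: ALU=1 MUL=1 MEM=1 BR=1, R=2, W=3
[1] BR needs rd=1 wr=0: ok; after: ALU=1 MUL=1 MEM=1 BR=0, R=1, W=3
[2] MEM needs rd=2 wr=0: RD_PORT; after: ALU=1 MUL=1 MEM=1 BR=0, R=1, W=3
[3] MUL needs rd=1 wr=1: ok; after: ALU=1 MUL=0 MEM=1 BR=0, R=0, W=2
[4] MUL needs rd=2 wr=1: FU; after: ALU=1 MUL=0 MEM=1 BR=0, R=0, W=2
[5] ALU needs rd=2 wr=1: RD_PORT; after: ALU=1 MUL=0 MEM=1 BR=0, R=0, W=2

issued = [0, 1, 3]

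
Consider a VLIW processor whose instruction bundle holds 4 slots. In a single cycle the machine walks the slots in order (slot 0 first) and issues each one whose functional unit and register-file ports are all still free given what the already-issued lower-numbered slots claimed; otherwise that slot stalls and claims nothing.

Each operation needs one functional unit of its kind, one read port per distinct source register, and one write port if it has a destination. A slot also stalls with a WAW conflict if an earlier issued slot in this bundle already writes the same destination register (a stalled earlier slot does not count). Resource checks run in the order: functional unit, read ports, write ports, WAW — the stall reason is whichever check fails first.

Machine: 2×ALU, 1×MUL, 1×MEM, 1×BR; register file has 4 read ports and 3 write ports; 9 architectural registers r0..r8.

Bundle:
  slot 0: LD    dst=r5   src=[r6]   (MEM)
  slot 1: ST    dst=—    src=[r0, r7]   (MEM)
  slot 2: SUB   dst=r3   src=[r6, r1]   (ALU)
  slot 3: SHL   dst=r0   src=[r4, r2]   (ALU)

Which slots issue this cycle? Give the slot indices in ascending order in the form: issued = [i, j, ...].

issued = [0, 2]

(0) want 1×MEM +1rd +1wr — yes → AL2|MU1|ME0|BR1|rd3|wr2
(1) want 1×MEM +2rd +0wr — FU → AL2|MU1|ME0|BR1|rd3|wr2
(2) want 1×ALU +2rd +1wr — yes → AL1|MU1|ME0|BR1|rd1|wr1
(3) want 1×ALU +2rd +1wr — RD_PORT → AL1|MU1|ME0|BR1|rd1|wr1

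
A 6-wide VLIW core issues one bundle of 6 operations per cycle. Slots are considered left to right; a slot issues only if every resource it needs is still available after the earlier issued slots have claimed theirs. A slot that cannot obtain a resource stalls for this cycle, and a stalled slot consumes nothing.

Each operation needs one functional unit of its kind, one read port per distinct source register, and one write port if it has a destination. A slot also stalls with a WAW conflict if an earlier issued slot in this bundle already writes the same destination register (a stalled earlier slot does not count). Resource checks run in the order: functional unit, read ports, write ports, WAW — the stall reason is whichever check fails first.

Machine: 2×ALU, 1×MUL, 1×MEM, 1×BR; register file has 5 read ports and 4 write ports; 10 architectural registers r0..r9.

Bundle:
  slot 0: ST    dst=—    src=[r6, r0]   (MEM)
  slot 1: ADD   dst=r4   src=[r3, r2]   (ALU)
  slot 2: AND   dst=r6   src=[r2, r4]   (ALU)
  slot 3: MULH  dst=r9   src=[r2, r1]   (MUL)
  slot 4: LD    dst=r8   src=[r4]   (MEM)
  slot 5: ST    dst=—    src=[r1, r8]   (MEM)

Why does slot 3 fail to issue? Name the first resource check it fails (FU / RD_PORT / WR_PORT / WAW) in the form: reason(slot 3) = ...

  0. MEM ⇒ go  {2A/1Mu/0Ld/1B | 3r 4w}
  1. ALU→r4 ⇒ go  {1A/1Mu/0Ld/1B | 1r 3w}
  2. ALU→r6 ⇒ no(RD_PORT)  {1A/1Mu/0Ld/1B | 1r 3w}
  3. MUL→r9 ⇒ no(RD_PORT)  {1A/1Mu/0Ld/1B | 1r 3w}
  4. MEM→r8 ⇒ no(FU)  {1A/1Mu/0Ld/1B | 1r 3w}
  5. MEM ⇒ no(FU)  {1A/1Mu/0Ld/1B | 1r 3w}

reason(slot 3) = RD_PORT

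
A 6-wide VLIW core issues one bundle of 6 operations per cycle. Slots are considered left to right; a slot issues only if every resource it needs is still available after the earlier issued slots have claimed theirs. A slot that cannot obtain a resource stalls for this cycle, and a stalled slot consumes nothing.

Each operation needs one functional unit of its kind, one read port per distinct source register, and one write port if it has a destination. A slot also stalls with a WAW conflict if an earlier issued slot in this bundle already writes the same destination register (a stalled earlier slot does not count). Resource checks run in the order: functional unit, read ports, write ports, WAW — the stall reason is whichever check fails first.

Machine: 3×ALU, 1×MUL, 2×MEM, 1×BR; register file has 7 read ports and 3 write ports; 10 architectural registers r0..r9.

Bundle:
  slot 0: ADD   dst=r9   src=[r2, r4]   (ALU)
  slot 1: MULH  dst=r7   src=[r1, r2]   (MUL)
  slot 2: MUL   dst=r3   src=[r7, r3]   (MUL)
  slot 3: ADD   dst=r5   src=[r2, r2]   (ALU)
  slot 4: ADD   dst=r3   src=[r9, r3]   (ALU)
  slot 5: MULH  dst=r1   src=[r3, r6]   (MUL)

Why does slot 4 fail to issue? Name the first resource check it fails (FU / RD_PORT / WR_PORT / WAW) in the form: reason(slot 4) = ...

reason(slot 4) = WR_PORT

[0] ALU needs rd=2 wr=1: ok; after: ALU=2 MUL=1 MEM=2 BR=1, R=5, W=2
[1] MUL needs rd=2 wr=1: ok; after: ALU=2 MUL=0 MEM=2 BR=1, R=3, W=1
[2] MUL needs rd=2 wr=1: FU; after: ALU=2 MUL=0 MEM=2 BR=1, R=3, W=1
[3] ALU needs rd=1 wr=1: ok; after: ALU=1 MUL=0 MEM=2 BR=1, R=2, W=0
[4] ALU needs rd=2 wr=1: WR_PORT; after: ALU=1 MUL=0 MEM=2 BR=1, R=2, W=0
[5] MUL needs rd=2 wr=1: FU; after: ALU=1 MUL=0 MEM=2 BR=1, R=2, W=0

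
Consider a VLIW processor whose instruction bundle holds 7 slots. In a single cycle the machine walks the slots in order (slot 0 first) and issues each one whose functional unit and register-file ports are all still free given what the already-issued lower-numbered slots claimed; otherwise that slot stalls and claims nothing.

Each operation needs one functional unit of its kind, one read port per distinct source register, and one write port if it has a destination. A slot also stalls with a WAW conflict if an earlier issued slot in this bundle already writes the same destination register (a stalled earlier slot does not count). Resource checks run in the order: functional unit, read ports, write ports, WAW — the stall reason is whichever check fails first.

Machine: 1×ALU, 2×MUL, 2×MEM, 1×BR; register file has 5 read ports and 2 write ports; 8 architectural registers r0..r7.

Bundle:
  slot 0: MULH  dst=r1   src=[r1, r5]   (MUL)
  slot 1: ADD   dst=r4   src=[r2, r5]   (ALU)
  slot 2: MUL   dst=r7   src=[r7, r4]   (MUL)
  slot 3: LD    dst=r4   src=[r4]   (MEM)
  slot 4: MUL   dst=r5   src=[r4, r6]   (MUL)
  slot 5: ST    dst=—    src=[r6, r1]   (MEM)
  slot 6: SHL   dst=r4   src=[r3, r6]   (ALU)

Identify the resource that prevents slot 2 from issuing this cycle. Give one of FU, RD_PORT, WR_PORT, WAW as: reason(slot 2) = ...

#0 MUL src=r1,r5 dispatched  <A:1 Mu:1 Ld:2 B:1 rd:3 wr:1>
#1 ALU src=r2,r5 dispatched  <A:0 Mu:1 Ld:2 B:1 rd:1 wr:0>
#2 MUL src=r7,r4 held:RD_PORT  <A:0 Mu:1 Ld:2 B:1 rd:1 wr:0>
#3 MEM src=r4 held:WR_PORT  <A:0 Mu:1 Ld:2 B:1 rd:1 wr:0>
#4 MUL src=r4,r6 held:RD_PORT  <A:0 Mu:1 Ld:2 B:1 rd:1 wr:0>
#5 MEM src=r6,r1 held:RD_PORT  <A:0 Mu:1 Ld:2 B:1 rd:1 wr:0>
#6 ALU src=r3,r6 held:FU  <A:0 Mu:1 Ld:2 B:1 rd:1 wr:0>

reason(slot 2) = RD_PORT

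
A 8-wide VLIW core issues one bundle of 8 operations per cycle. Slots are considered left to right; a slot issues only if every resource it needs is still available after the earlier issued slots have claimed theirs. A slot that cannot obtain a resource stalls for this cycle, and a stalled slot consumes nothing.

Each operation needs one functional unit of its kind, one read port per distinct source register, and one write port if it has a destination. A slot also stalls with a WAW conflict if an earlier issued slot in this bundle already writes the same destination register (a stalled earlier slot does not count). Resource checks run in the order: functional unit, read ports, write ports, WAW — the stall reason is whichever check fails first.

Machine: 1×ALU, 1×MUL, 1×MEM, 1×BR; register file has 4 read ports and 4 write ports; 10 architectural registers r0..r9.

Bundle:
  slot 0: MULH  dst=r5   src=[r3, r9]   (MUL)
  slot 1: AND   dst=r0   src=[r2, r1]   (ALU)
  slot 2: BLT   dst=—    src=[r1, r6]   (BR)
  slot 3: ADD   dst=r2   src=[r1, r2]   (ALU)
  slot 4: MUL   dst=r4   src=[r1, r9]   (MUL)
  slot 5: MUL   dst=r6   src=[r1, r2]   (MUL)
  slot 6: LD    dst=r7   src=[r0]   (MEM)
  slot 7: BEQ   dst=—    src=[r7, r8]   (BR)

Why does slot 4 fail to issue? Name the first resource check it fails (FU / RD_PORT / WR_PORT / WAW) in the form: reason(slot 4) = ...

reason(slot 4) = FU

[0] MUL needs rd=2 wr=1: ok; after: ALU=1 MUL=0 MEM=1 BR=1, R=2, W=3
[1] ALU needs rd=2 wr=1: ok; after: ALU=0 MUL=0 MEM=1 BR=1, R=0, W=2
[2] BR needs rd=2 wr=0: RD_PORT; after: ALU=0 MUL=0 MEM=1 BR=1, R=0, W=2
[3] ALU needs rd=2 wr=1: FU; after: ALU=0 MUL=0 MEM=1 BR=1, R=0, W=2
[4] MUL needs rd=2 wr=1: FU; after: ALU=0 MUL=0 MEM=1 BR=1, R=0, W=2
[5] MUL needs rd=2 wr=1: FU; after: ALU=0 MUL=0 MEM=1 BR=1, R=0, W=2
[6] MEM needs rd=1 wr=1: RD_PORT; after: ALU=0 MUL=0 MEM=1 BR=1, R=0, W=2
[7] BR needs rd=2 wr=0: RD_PORT; after: ALU=0 MUL=0 MEM=1 BR=1, R=0, W=2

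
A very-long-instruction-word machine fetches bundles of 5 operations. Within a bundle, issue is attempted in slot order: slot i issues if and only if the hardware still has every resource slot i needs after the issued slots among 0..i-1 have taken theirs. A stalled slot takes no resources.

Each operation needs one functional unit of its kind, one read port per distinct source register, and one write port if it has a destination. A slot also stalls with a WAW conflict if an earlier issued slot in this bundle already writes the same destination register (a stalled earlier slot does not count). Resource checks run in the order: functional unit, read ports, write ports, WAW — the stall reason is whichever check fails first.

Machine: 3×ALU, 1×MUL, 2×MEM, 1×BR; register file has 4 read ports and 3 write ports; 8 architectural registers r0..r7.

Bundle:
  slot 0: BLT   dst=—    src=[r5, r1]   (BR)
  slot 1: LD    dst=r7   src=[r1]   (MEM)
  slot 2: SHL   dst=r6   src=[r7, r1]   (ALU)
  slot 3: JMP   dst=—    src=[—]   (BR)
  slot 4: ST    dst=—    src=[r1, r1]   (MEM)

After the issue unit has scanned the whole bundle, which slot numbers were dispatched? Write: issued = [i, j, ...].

issued = [0, 1, 4]

slot 0 (BR): ISSUE — free A3,Mu1,Ld2,B0 rp2 wp3
slot 1 (MEM): ISSUE — free A3,Mu1,Ld1,B0 rp1 wp2
slot 2 (ALU): stall RD_PORT — free A3,Mu1,Ld1,B0 rp1 wp2
slot 3 (BR): stall FU — free A3,Mu1,Ld1,B0 rp1 wp2
slot 4 (MEM): ISSUE — free A3,Mu1,Ld0,B0 rp0 wp2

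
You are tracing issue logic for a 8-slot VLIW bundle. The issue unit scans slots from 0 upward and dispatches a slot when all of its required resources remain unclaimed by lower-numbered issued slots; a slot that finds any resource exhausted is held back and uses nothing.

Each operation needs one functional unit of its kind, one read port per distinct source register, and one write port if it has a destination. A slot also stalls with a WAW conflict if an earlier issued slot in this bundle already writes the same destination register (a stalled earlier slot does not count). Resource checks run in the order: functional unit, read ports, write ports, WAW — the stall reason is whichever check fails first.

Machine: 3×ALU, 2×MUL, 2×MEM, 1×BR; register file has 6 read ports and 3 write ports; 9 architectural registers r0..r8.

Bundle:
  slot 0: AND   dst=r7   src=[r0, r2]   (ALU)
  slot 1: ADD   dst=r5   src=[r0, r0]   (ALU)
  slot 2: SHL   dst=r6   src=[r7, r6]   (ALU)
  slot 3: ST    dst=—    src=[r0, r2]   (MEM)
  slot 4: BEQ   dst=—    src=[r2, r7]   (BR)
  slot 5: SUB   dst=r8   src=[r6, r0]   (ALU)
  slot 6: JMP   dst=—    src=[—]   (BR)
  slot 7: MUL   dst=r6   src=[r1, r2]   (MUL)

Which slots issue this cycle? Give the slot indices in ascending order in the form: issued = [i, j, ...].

[0] ALU needs rd=2 wr=1: ok; after: ALU=2 MUL=2 MEM=2 BR=1, R=4, W=2
[1] ALU needs rd=1 wr=1: ok; after: ALU=1 MUL=2 MEM=2 BR=1, R=3, W=1
[2] ALU needs rd=2 wr=1: ok; after: ALU=0 MUL=2 MEM=2 BR=1, R=1, W=0
[3] MEM needs rd=2 wr=0: RD_PORT; after: ALU=0 MUL=2 MEM=2 BR=1, R=1, W=0
[4] BR needs rd=2 wr=0: RD_PORT; after: ALU=0 MUL=2 MEM=2 BR=1, R=1, W=0
[5] ALU needs rd=2 wr=1: FU; after: ALU=0 MUL=2 MEM=2 BR=1, R=1, W=0
[6] BR needs rd=0 wr=0: ok; after: ALU=0 MUL=2 MEM=2 BR=0, R=1, W=0
[7] MUL needs rd=2 wr=1: RD_PORT; after: ALU=0 MUL=2 MEM=2 BR=0, R=1, W=0

issued = [0, 1, 2, 6]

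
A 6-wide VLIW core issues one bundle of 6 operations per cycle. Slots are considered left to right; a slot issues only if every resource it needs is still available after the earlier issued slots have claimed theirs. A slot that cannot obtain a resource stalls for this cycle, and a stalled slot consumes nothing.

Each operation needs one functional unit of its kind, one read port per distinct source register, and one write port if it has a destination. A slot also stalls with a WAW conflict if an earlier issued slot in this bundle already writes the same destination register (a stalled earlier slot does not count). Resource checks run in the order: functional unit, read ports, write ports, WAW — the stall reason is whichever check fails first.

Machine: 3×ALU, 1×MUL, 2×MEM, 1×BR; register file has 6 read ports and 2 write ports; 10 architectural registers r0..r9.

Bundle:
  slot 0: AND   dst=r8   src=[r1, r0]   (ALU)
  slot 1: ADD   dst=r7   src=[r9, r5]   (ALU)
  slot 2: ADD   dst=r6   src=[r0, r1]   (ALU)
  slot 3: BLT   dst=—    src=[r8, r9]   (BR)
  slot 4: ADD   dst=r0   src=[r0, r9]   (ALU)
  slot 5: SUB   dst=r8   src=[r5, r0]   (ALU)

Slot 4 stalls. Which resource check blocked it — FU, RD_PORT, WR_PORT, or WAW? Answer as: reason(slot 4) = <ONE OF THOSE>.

slot 0 (ALU): ISSUE — free A2,Mu1,Ld2,B1 rp4 wp1
slot 1 (ALU): ISSUE — free A1,Mu1,Ld2,B1 rp2 wp0
slot 2 (ALU): stall WR_PORT — free A1,Mu1,Ld2,B1 rp2 wp0
slot 3 (BR): ISSUE — free A1,Mu1,Ld2,B0 rp0 wp0
slot 4 (ALU): stall RD_PORT — free A1,Mu1,Ld2,B0 rp0 wp0
slot 5 (ALU): stall RD_PORT — free A1,Mu1,Ld2,B0 rp0 wp0

reason(slot 4) = RD_PORT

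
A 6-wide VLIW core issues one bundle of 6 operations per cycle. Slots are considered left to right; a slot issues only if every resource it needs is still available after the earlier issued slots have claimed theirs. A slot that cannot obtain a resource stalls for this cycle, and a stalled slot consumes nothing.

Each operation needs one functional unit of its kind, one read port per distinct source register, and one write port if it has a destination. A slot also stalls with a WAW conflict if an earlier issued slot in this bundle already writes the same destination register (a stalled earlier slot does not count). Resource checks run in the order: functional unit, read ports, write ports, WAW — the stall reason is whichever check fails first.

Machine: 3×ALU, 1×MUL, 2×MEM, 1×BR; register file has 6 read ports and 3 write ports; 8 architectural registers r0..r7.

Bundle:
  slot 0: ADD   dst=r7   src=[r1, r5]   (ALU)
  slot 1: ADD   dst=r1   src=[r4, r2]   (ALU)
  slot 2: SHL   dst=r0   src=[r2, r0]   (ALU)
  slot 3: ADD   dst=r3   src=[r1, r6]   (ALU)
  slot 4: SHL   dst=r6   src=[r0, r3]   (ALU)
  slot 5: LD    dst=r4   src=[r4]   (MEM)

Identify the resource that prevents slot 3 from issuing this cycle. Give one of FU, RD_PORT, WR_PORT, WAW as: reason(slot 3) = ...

reason(slot 3) = FU

slot 0 (ALU): ISSUE — free A2,Mu1,Ld2,B1 rp4 wp2
slot 1 (ALU): ISSUE — free A1,Mu1,Ld2,B1 rp2 wp1
slot 2 (ALU): ISSUE — free A0,Mu1,Ld2,B1 rp0 wp0
slot 3 (ALU): stall FU — free A0,Mu1,Ld2,B1 rp0 wp0
slot 4 (ALU): stall FU — free A0,Mu1,Ld2,B1 rp0 wp0
slot 5 (MEM): stall RD_PORT — free A0,Mu1,Ld2,B1 rp0 wp0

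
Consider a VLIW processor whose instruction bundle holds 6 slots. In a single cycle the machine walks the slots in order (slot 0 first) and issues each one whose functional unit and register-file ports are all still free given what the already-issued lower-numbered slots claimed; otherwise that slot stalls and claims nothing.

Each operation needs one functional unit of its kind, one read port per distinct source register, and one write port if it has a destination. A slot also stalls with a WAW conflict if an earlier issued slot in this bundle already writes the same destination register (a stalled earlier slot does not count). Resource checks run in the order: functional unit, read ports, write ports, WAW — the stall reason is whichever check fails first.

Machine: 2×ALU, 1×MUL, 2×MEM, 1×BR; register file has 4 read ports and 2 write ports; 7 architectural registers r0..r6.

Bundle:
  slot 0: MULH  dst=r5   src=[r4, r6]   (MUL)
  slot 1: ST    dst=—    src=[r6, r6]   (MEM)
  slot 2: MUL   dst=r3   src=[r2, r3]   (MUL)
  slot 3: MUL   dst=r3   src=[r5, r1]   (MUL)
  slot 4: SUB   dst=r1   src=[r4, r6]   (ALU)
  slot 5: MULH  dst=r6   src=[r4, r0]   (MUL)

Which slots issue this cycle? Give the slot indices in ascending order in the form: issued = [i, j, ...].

issued = [0, 1]

  0. MUL→r5 ⇒ go  {2A/0Mu/2Ld/1B | 2r 1w}
  1. MEM ⇒ go  {2A/0Mu/1Ld/1B | 1r 1w}
  2. MUL→r3 ⇒ no(FU)  {2A/0Mu/1Ld/1B | 1r 1w}
  3. MUL→r3 ⇒ no(FU)  {2A/0Mu/1Ld/1B | 1r 1w}
  4. ALU→r1 ⇒ no(RD_PORT)  {2A/0Mu/1Ld/1B | 1r 1w}
  5. MUL→r6 ⇒ no(FU)  {2A/0Mu/1Ld/1B | 1r 1w}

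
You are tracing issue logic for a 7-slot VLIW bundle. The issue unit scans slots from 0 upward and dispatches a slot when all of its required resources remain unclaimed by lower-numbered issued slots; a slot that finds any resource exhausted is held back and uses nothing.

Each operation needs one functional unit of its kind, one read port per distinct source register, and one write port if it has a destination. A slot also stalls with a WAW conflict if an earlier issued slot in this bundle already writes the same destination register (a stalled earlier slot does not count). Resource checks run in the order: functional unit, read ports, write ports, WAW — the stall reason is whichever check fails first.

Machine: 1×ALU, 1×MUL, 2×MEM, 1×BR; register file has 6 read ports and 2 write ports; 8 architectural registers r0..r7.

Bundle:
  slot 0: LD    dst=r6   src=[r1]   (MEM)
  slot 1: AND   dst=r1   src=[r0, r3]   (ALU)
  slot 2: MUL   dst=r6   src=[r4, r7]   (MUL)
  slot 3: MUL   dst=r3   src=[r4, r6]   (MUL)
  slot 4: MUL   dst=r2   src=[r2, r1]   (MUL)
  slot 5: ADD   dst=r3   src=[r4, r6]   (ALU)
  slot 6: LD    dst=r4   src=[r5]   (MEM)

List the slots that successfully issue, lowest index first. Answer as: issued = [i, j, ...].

issued = [0, 1]

(0) want 1×MEM +1rd +1wr — yes → AL1|MU1|ME1|BR1|rd5|wr1
(1) want 1×ALU +2rd +1wr — yes → AL0|MU1|ME1|BR1|rd3|wr0
(2) want 1×MUL +2rd +1wr — WR_PORT → AL0|MU1|ME1|BR1|rd3|wr0
(3) want 1×MUL +2rd +1wr — WR_PORT → AL0|MU1|ME1|BR1|rd3|wr0
(4) want 1×MUL +2rd +1wr — WR_PORT → AL0|MU1|ME1|BR1|rd3|wr0
(5) want 1×ALU +2rd +1wr — FU → AL0|MU1|ME1|BR1|rd3|wr0
(6) want 1×MEM +1rd +1wr — WR_PORT → AL0|MU1|ME1|BR1|rd3|wr0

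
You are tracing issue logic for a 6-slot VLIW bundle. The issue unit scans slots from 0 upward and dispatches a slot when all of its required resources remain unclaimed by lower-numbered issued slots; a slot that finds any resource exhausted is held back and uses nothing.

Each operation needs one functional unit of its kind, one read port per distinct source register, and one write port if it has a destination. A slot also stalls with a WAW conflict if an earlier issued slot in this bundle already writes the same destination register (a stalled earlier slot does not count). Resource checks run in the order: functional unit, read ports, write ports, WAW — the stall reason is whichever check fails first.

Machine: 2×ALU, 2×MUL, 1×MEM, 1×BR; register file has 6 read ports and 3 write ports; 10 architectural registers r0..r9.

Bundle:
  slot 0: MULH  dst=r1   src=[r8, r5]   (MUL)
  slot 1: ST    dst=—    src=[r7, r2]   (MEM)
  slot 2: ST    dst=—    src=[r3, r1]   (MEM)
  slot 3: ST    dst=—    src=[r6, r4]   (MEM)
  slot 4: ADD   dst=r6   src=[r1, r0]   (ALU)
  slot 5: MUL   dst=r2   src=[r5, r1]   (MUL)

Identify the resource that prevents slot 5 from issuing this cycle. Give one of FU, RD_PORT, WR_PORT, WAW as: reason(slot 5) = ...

(0) want 1×MUL +2rd +1wr — yes → AL2|MU1|ME1|BR1|rd4|wr2
(1) want 1×MEM +2rd +0wr — yes → AL2|MU1|ME0|BR1|rd2|wr2
(2) want 1×MEM +2rd +0wr — FU → AL2|MU1|ME0|BR1|rd2|wr2
(3) want 1×MEM +2rd +0wr — FU → AL2|MU1|ME0|BR1|rd2|wr2
(4) want 1×ALU +2rd +1wr — yes → AL1|MU1|ME0|BR1|rd0|wr1
(5) want 1×MUL +2rd +1wr — RD_PORT → AL1|MU1|ME0|BR1|rd0|wr1

reason(slot 5) = RD_PORT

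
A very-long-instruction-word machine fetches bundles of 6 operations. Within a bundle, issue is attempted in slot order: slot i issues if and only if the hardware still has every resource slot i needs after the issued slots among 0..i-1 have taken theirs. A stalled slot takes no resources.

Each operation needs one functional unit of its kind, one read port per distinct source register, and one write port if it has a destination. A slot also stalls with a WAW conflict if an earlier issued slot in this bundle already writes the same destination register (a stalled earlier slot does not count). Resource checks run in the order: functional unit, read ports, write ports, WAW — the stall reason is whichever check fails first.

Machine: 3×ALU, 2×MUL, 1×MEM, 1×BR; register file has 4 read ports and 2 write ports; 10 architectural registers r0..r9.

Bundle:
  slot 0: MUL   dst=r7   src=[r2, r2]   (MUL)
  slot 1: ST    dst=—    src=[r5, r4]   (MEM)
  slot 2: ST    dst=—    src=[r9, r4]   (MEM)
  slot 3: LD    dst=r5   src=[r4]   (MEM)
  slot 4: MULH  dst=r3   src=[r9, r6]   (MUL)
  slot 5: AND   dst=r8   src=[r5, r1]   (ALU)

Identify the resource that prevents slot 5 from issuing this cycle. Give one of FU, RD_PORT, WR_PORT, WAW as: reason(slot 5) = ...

reason(slot 5) = RD_PORT

slot 0 (MUL): ISSUE — free A3,Mu1,Ld1,B1 rp3 wp1
slot 1 (MEM): ISSUE — free A3,Mu1,Ld0,B1 rp1 wp1
slot 2 (MEM): stall FU — free A3,Mu1,Ld0,B1 rp1 wp1
slot 3 (MEM): stall FU — free A3,Mu1,Ld0,B1 rp1 wp1
slot 4 (MUL): stall RD_PORT — free A3,Mu1,Ld0,B1 rp1 wp1
slot 5 (ALU): stall RD_PORT — free A3,Mu1,Ld0,B1 rp1 wp1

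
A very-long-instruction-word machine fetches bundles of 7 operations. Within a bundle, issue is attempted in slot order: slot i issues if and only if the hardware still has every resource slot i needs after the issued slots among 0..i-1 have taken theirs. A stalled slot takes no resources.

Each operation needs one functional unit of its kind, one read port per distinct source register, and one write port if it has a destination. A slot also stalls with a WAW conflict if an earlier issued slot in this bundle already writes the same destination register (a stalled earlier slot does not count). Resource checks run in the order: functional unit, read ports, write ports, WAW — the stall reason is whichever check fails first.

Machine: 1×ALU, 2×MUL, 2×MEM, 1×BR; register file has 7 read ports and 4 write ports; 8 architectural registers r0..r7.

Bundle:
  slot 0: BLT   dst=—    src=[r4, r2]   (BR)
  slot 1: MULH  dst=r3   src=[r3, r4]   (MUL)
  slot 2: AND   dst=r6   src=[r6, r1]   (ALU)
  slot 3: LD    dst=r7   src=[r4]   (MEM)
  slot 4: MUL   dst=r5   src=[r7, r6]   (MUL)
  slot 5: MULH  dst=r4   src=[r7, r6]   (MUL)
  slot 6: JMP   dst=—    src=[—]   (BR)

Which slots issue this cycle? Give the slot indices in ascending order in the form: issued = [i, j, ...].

issued = [0, 1, 2, 3]

[0] BR needs rd=2 wr=0: ok; after: ALU=1 MUL=2 MEM=2 BR=0, R=5, W=4
[1] MUL needs rd=2 wr=1: ok; after: ALU=1 MUL=1 MEM=2 BR=0, R=3, W=3
[2] ALU needs rd=2 wr=1: ok; after: ALU=0 MUL=1 MEM=2 BR=0, R=1, W=2
[3] MEM needs rd=1 wr=1: ok; after: ALU=0 MUL=1 MEM=1 BR=0, R=0, W=1
[4] MUL needs rd=2 wr=1: RD_PORT; after: ALU=0 MUL=1 MEM=1 BR=0, R=0, W=1
[5] MUL needs rd=2 wr=1: RD_PORT; after: ALU=0 MUL=1 MEM=1 BR=0, R=0, W=1
[6] BR needs rd=0 wr=0: FU; after: ALU=0 MUL=1 MEM=1 BR=0, R=0, W=1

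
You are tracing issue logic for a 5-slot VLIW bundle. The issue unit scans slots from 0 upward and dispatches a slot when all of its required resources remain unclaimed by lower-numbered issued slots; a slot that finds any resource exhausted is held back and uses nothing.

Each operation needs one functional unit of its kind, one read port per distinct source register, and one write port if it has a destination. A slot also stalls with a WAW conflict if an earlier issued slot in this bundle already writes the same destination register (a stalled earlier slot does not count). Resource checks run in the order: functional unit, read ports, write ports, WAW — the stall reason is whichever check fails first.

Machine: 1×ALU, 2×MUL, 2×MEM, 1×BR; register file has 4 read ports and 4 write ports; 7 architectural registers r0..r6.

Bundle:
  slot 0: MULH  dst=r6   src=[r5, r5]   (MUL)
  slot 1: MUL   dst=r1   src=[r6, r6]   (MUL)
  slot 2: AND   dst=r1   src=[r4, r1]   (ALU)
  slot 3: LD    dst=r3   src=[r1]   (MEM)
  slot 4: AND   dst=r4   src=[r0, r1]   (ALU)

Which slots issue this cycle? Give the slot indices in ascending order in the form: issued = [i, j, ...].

slot 0 (MUL): ISSUE — free A1,Mu1,Ld2,B1 rp3 wp3
slot 1 (MUL): ISSUE — free A1,Mu0,Ld2,B1 rp2 wp2
slot 2 (ALU): stall WAW — free A1,Mu0,Ld2,B1 rp2 wp2
slot 3 (MEM): ISSUE — free A1,Mu0,Ld1,B1 rp1 wp1
slot 4 (ALU): stall RD_PORT — free A1,Mu0,Ld1,B1 rp1 wp1

issued = [0, 1, 3]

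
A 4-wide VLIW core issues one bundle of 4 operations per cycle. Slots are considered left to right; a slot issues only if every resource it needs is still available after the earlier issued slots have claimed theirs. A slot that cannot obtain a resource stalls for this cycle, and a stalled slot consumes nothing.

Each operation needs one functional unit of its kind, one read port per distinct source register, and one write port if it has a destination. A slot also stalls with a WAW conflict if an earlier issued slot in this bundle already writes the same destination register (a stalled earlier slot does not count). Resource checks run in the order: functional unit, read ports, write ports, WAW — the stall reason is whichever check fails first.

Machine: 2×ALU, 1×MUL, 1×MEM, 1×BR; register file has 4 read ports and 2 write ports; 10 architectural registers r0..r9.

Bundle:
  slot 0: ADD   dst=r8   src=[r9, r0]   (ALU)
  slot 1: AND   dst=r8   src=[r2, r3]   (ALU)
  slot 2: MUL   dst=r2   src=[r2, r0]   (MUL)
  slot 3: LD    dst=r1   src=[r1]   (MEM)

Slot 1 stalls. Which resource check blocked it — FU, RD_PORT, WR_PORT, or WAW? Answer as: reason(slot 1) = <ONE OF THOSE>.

reason(slot 1) = WAW

#0 ALU src=r9,r0 dispatched  <A:1 Mu:1 Ld:1 B:1 rd:2 wr:1>
#1 ALU src=r2,r3 held:WAW  <A:1 Mu:1 Ld:1 B:1 rd:2 wr:1>
#2 MUL src=r2,r0 dispatched  <A:1 Mu:0 Ld:1 B:1 rd:0 wr:0>
#3 MEM src=r1 held:RD_PORT  <A:1 Mu:0 Ld:1 B:1 rd:0 wr:0>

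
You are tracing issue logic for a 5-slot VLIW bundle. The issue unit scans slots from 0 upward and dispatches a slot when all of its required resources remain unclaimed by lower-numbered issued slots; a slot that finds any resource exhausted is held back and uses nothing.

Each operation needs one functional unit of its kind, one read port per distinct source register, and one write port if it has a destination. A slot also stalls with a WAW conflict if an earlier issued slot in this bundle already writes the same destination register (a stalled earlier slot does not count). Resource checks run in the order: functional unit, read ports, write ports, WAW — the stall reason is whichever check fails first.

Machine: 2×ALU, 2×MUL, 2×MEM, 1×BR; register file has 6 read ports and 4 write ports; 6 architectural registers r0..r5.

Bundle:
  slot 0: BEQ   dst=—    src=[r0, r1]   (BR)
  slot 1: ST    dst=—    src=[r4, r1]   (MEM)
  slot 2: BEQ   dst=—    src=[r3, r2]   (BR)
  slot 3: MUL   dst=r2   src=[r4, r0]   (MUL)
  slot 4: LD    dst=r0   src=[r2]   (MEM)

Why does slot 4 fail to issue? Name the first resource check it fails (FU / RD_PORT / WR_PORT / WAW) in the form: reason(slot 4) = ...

reason(slot 4) = RD_PORT

  0. BR ⇒ go  {2A/2Mu/2Ld/0B | 4r 4w}
  1. MEM ⇒ go  {2A/2Mu/1Ld/0B | 2r 4w}
  2. BR ⇒ no(FU)  {2A/2Mu/1Ld/0B | 2r 4w}
  3. MUL→r2 ⇒ go  {2A/1Mu/1Ld/0B | 0r 3w}
  4. MEM→r0 ⇒ no(RD_PORT)  {2A/1Mu/1Ld/0B | 0r 3w}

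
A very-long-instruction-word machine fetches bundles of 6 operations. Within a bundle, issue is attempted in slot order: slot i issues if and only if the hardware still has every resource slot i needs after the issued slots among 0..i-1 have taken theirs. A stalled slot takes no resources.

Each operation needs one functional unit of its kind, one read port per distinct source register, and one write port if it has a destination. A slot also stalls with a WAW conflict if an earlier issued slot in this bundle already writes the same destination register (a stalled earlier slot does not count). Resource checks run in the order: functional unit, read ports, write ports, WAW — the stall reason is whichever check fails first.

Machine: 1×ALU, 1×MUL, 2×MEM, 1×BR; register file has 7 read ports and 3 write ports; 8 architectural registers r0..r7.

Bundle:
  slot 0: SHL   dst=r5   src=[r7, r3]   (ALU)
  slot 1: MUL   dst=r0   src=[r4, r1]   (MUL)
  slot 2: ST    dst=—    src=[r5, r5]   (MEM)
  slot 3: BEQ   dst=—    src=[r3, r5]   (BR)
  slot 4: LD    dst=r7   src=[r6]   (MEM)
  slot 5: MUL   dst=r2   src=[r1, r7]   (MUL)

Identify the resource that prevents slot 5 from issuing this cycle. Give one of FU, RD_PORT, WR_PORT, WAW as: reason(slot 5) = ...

[0] ALU needs rd=2 wr=1: ok; after: ALU=0 MUL=1 MEM=2 BR=1, R=5, W=2
[1] MUL needs rd=2 wr=1: ok; after: ALU=0 MUL=0 MEM=2 BR=1, R=3, W=1
[2] MEM needs rd=1 wr=0: ok; after: ALU=0 MUL=0 MEM=1 BR=1, R=2, W=1
[3] BR needs rd=2 wr=0: ok; after: ALU=0 MUL=0 MEM=1 BR=0, R=0, W=1
[4] MEM needs rd=1 wr=1: RD_PORT; after: ALU=0 MUL=0 MEM=1 BR=0, R=0, W=1
[5] MUL needs rd=2 wr=1: FU; after: ALU=0 MUL=0 MEM=1 BR=0, R=0, W=1

reason(slot 5) = FU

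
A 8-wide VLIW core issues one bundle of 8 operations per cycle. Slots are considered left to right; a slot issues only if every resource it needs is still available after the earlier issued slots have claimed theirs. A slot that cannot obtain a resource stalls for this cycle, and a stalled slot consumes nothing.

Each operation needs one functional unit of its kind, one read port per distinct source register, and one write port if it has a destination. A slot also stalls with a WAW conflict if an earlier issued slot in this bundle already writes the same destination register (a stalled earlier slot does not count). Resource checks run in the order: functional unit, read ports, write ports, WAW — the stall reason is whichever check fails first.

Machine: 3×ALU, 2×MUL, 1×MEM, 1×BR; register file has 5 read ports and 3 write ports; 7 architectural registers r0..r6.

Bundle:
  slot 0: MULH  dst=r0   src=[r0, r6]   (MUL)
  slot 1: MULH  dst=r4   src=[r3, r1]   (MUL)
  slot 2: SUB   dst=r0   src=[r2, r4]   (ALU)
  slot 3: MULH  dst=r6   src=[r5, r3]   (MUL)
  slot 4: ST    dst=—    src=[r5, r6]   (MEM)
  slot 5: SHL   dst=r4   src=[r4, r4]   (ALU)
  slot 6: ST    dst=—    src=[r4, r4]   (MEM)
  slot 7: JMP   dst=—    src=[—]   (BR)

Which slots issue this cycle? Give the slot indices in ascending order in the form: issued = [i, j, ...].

slot 0 (MUL): ISSUE — free A3,Mu1,Ld1,B1 rp3 wp2
slot 1 (MUL): ISSUE — free A3,Mu0,Ld1,B1 rp1 wp1
slot 2 (ALU): stall RD_PORT — free A3,Mu0,Ld1,B1 rp1 wp1
slot 3 (MUL): stall FU — free A3,Mu0,Ld1,B1 rp1 wp1
slot 4 (MEM): stall RD_PORT — free A3,Mu0,Ld1,B1 rp1 wp1
slot 5 (ALU): stall WAW — free A3,Mu0,Ld1,B1 rp1 wp1
slot 6 (MEM): ISSUE — free A3,Mu0,Ld0,B1 rp0 wp1
slot 7 (BR): ISSUE — free A3,Mu0,Ld0,B0 rp0 wp1

issued = [0, 1, 6, 7]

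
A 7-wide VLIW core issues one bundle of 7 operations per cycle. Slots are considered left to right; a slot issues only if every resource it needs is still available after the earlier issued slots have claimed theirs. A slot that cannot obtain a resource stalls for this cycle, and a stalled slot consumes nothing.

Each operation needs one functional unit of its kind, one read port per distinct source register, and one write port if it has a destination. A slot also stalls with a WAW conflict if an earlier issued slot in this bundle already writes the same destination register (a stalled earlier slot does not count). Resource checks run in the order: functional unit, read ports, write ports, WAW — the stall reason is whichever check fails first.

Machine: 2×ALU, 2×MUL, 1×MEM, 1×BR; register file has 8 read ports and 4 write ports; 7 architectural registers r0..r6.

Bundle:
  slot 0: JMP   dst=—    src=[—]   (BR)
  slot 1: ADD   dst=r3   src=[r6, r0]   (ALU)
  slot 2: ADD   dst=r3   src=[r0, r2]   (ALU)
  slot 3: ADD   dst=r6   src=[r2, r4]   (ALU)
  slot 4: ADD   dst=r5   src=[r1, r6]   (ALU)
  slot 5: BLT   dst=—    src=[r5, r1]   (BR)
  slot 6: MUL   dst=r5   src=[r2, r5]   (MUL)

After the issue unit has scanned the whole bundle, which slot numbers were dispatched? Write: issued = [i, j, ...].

[0] BR needs rd=0 wr=0: ok; after: ALU=2 MUL=2 MEM=1 BR=0, R=8, W=4
[1] ALU needs rd=2 wr=1: ok; after: ALU=1 MUL=2 MEM=1 BR=0, R=6, W=3
[2] ALU needs rd=2 wr=1: WAW; after: ALU=1 MUL=2 MEM=1 BR=0, R=6, W=3
[3] ALU needs rd=2 wr=1: ok; after: ALU=0 MUL=2 MEM=1 BR=0, R=4, W=2
[4] ALU needs rd=2 wr=1: FU; after: ALU=0 MUL=2 MEM=1 BR=0, R=4, W=2
[5] BR needs rd=2 wr=0: FU; after: ALU=0 MUL=2 MEM=1 BR=0, R=4, W=2
[6] MUL needs rd=2 wr=1: ok; after: ALU=0 MUL=1 MEM=1 BR=0, R=2, W=1

issued = [0, 1, 3, 6]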